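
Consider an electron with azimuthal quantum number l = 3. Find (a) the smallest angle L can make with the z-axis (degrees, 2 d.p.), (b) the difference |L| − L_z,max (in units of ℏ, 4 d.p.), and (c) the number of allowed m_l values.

cos θ_min = 3/√12, so θ_min ≈ 30.00°.
|L| − L_z,max = (2√3 − 3)ℏ ≈ 0.4641ℏ.
There are 2l+1 = 7 values of m_l.

θ_min ≈ 30.00°; |L|−L_z,max ≈ 0.4641ℏ; 7 values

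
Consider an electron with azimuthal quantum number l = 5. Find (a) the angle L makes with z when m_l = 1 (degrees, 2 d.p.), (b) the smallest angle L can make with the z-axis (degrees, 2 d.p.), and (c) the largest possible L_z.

For m_l = 1: cos θ = 1/√30, θ ≈ 79.48°.
cos θ_min = 5/√30, so θ_min ≈ 24.09°.
L_z,max = lℏ = 5ℏ.

θ(m_l=1) ≈ 79.48°; θ_min ≈ 24.09°; L_z,max = 5ℏ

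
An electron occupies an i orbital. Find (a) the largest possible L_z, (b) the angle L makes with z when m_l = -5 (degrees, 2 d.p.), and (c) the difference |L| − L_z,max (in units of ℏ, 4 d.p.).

L_z,max = 6ℏ; θ(m_l=-5) ≈ 140.49°; |L|−L_z,max ≈ 0.4807ℏ

For an i orbital, l = 6.
L_z,max = lℏ = 6ℏ.
For m_l = -5: cos θ = -5/√42, θ ≈ 140.49°.
|L| − L_z,max = (√42 − 6)ℏ ≈ 0.4807ℏ.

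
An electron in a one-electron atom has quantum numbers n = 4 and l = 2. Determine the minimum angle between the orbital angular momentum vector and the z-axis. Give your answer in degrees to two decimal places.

θ_min ≈ 35.26°

|L| = √(l(l+1)) ℏ = √6 ℏ.
The smallest angle corresponds to the largest L_z, i.e. m_l = l = 2, giving L_z = 2ℏ.
cos θ_min = 2/√6, so θ_min ≈ 35.26°.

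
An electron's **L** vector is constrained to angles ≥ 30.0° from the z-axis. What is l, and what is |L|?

cos²θ_min = l/(l+1) = 0.7500.
Thus l = 0.7500/(1 − 0.7500) ≈ 3.
Then |L| = ℏ√(3·4) = 2√3 ℏ.

l = 3, |L| = 2√3 ℏ ≈ 3.464ℏ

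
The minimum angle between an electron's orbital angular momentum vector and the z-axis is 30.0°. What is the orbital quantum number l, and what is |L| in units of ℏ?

cos θ_min = l/√(l(l+1)) = √(l/(l+1)), so l/(l+1) = cos²(30.0°) = 0.7500.
Solving: l = 3.
Then |L| = ℏ√(3·4) = 2√3 ℏ.

l = 3, |L| = 2√3 ℏ ≈ 3.464ℏ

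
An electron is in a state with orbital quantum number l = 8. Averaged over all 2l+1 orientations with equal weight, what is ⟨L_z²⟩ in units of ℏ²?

⟨L_z²⟩ = 24 ℏ²

m_l ∈ {-8, -7, -6, -5, -4, -3, -2, -1, 0, 1, 2, 3, 4, 5, 6, 7, 8}.
Average of L_z² over 17 states: 408/17 ℏ² = 24 ℏ².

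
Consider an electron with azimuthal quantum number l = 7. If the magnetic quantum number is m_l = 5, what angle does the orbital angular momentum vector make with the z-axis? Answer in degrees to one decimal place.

|L| = ℏ√(l(l+1)) = 2√14 ℏ.
L_z = m_l ℏ = 5ℏ.
cos θ = L_z/|L| = 5/√56, so θ ≈ 48.1°.

θ ≈ 48.1°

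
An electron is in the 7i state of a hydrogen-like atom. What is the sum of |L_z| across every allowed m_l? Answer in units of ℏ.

7i means n = 7, l = 6.
The allowed m_l values are -6, -5, -4, -3, -2, -1, 0, 1, 2, 3, 4, 5, 6.
Σ|m_l| = 2·6(6+1)/2 = 42.

Σ|L_z| = 42 ℏ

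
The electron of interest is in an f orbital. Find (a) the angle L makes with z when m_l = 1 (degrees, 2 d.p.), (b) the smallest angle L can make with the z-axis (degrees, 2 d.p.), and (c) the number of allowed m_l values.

The letter f corresponds to l = 3.
For m_l = 1: cos θ = 1/√12, θ ≈ 73.22°.
cos θ_min = 3/√12, so θ_min ≈ 30.00°.
There are 2l+1 = 7 values of m_l.

θ(m_l=1) ≈ 73.22°; θ_min ≈ 30.00°; 7 values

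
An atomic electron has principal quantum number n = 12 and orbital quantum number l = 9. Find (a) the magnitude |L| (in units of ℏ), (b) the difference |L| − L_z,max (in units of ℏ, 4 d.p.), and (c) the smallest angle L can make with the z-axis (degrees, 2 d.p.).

|L| = ℏ√(9·10) = 3√10 ℏ ≈ 9.487ℏ.
|L| − L_z,max = (3√10 − 9)ℏ ≈ 0.4868ℏ.
cos θ_min = 9/√90, so θ_min ≈ 18.43°.

|L| = 3√10 ℏ ≈ 9.487ℏ; |L|−L_z,max ≈ 0.4868ℏ; θ_min ≈ 18.43°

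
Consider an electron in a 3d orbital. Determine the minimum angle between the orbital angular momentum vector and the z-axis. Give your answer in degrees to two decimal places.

For 3d, l = 2.
|L| = √(l(l+1)) ℏ = √6 ℏ.
The smallest angle corresponds to the largest L_z, i.e. m_l = l = 2, giving L_z = 2ℏ.
cos θ_min = 2/√6, so θ_min ≈ 35.26°.

θ_min ≈ 35.26°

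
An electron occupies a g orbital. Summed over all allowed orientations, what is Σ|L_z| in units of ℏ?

Σ|L_z| = 20 ℏ

For a g orbital, l = 4.
The allowed m_l values are -4, -3, -2, -1, 0, 1, 2, 3, 4.
Σ|m_l| = 2·4(4+1)/2 = 20.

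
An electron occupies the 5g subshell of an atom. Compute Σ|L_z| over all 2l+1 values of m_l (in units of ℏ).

Σ|L_z| = 20 ℏ

The 5g subshell has l = 4.
m_l ∈ {-4, -3, -2, -1, 0, 1, 2, 3, 4}.
Σ|m_l| = 2(1+2+…+4) = 20.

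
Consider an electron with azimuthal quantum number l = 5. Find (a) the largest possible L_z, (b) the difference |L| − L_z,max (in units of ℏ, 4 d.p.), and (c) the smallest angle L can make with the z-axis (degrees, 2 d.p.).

L_z,max = 5ℏ; |L|−L_z,max ≈ 0.4772ℏ; θ_min ≈ 24.09°

L_z,max = lℏ = 5ℏ.
|L| − L_z,max = (√30 − 5)ℏ ≈ 0.4772ℏ.
cos θ_min = 5/√30, so θ_min ≈ 24.09°.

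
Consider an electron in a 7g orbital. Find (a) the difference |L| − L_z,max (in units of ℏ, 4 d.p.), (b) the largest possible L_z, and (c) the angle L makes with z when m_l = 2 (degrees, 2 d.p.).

|L|−L_z,max ≈ 0.4721ℏ; L_z,max = 4ℏ; θ(m_l=2) ≈ 63.43°

The 7g subshell has l = 4.
|L| − L_z,max = (2√5 − 4)ℏ ≈ 0.4721ℏ.
L_z,max = lℏ = 4ℏ.
For m_l = 2: cos θ = 2/√20, θ ≈ 63.43°.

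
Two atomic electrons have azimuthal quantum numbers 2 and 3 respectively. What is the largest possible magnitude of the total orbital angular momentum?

Angular momentum addition gives L = |l₁ − l₂|, …, l₁ + l₂.
So L can be 1, 2, 3, 4, 5.
The largest magnitude corresponds to L = 5: |L_tot| = ℏ√(5·6) = √30 ℏ.

|L_tot|_max = √30 ℏ ≈ 5.477ℏ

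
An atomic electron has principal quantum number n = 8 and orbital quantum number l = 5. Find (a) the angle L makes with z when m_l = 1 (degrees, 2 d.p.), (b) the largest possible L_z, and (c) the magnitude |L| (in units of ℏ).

θ(m_l=1) ≈ 79.48°; L_z,max = 5ℏ; |L| = √30 ℏ ≈ 5.477ℏ

For m_l = 1: cos θ = 1/√30, θ ≈ 79.48°.
L_z,max = lℏ = 5ℏ.
|L| = ℏ√(5·6) = √30 ℏ ≈ 5.477ℏ.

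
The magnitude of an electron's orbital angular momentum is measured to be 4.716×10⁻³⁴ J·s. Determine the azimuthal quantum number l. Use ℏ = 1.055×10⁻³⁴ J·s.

|L|/ℏ = (4.716×10⁻³⁴)/(1.055×10⁻³⁴) ≈ 4.470.
(|L|/ℏ)² = l(l+1) ≈ 19.98 ⇒ l = 4.

l = 4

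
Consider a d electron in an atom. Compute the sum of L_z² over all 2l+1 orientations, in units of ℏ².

A d state has l = 2.
m_l ∈ {-2, -1, 0, 1, 2}.
Σ m_l² = 2·(1 + 4) = 10.

Σ(L_z)² = 10 ℏ²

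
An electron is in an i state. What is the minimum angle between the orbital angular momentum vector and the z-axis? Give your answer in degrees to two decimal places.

For an i orbital, l = 6.
|L|² = l(l+1)ℏ² = 42ℏ², so |L| = √42 ℏ.
The smallest angle corresponds to the largest L_z, i.e. m_l = l = 6, giving L_z = 6ℏ.
cos θ_min = 6/√42, so θ_min ≈ 22.21°.

θ_min ≈ 22.21°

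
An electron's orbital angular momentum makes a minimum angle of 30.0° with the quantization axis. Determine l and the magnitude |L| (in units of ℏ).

cos θ_min = l/√(l(l+1)) = √(l/(l+1)), so l/(l+1) = cos²(30.0°) = 0.7500.
Thus l = 0.7500/(1 − 0.7500) ≈ 3.
Then |L| = ℏ√(3·4) = 2√3 ℏ.

l = 3, |L| = 2√3 ℏ ≈ 3.464ℏ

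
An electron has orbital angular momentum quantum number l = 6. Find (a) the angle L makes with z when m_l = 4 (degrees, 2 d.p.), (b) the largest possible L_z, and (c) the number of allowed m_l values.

For m_l = 4: cos θ = 4/√42, θ ≈ 51.89°.
L_z,max = lℏ = 6ℏ.
There are 2l+1 = 13 values of m_l.

θ(m_l=4) ≈ 51.89°; L_z,max = 6ℏ; 13 values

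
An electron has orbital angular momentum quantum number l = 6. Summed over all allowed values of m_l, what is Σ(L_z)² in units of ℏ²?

m_l ∈ {-6, -5, -4, -3, -2, -1, 0, 1, 2, 3, 4, 5, 6}.
Σ m_l² = 2·(1 + 4 + 9 + 16 + 25 + 36) = 182.

Σ(L_z)² = 182 ℏ²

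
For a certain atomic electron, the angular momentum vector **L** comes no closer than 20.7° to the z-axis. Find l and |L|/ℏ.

cos θ_min = l/√(l(l+1)) = √(l/(l+1)), so l/(l+1) = cos²(20.7°) = 0.8751.
Thus l = 0.8751/(1 − 0.8751) ≈ 7.
Then |L| = ℏ√(7·8) = 2√14 ℏ.

l = 7, |L| = 2√14 ℏ ≈ 7.483ℏ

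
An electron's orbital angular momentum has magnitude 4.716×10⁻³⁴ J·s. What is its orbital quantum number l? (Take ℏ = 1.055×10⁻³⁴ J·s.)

l = 4

In units of ℏ, |L| ≈ 4.470.
l(l+1) ≈ 4.470² ≈ 19.98, so l = 4.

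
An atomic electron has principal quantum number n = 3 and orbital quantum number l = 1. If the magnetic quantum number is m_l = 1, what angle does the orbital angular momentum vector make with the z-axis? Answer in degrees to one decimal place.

θ ≈ 45.0°

|L| = √(l(l+1)) ℏ = √2 ℏ.
L_z = m_l ℏ = 1ℏ.
cos θ = L_z/|L| = 1/√2, so θ ≈ 45.0°.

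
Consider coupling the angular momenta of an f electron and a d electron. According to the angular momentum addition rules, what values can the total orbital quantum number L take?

L = 1, 2, 3, 4, 5

Angular momentum addition gives L = |l₁ − l₂|, …, l₁ + l₂.
L ∈ {1, 2, 3, 4, 5}.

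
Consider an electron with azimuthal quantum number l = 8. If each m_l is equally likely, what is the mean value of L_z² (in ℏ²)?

m_l runs from −8 to 8, i.e. {-8, -7, -6, -5, -4, -3, -2, -1, 0, 1, 2, 3, 4, 5, 6, 7, 8}.
⟨L_z²⟩ = ℏ²·(Σ m_l²)/(2l+1) = ℏ²·408/17 = 24ℏ².

⟨L_z²⟩ = 24 ℏ²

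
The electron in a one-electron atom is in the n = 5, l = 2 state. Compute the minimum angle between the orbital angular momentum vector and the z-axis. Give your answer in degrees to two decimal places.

|L| = ℏ√(l(l+1)) = √6 ℏ.
The smallest angle corresponds to the largest L_z, i.e. m_l = l = 2, giving L_z = 2ℏ.
cos θ_min = 2/√6, so θ_min ≈ 35.26°.

θ_min ≈ 35.26°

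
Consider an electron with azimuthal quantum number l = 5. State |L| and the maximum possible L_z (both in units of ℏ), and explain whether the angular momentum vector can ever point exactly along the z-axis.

No: L_z,max = 5ℏ < |L| = √30 ℏ ≈ 5.477ℏ

|L| = √30 ℏ ≈ 5.4772ℏ, while L_z,max = lℏ = 5ℏ.
Since |L| > L_z,max, the vector can never point exactly along z; the closest it comes is θ_min = arccos(5/√30) ≈ 24.1°.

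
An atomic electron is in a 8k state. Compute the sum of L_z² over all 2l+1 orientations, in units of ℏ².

For 8k, l = 7.
The allowed m_l values are -7, -6, -5, -4, -3, -2, -1, 0, 1, 2, 3, 4, 5, 6, 7.
Summing m² from −7 to 7: Σ m_l² = 280.

Σ(L_z)² = 280 ℏ²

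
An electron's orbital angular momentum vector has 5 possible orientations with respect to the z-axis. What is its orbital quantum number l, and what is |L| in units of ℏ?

l = 2, |L| = √6 ℏ ≈ 2.449ℏ

2l + 1 = 5 ⇒ l = 2.
|L| = ℏ√(l(l+1)) = ℏ√(2·3) = √6 ℏ.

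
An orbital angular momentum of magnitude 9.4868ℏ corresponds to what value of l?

|L| = ℏ√(l(l+1)), so l(l+1) = 90.
Solving: l = 9.

l = 9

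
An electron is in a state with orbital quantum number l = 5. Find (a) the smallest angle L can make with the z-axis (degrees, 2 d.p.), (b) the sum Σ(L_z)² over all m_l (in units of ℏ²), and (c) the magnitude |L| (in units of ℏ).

θ_min ≈ 24.09°; Σ(L_z)² = 110 ℏ²; |L| = √30 ℏ ≈ 5.477ℏ

cos θ_min = 5/√30, so θ_min ≈ 24.09°.
Σ m_l² = 110, so Σ(L_z)² = 110 ℏ².
|L| = ℏ√(5·6) = √30 ℏ ≈ 5.477ℏ.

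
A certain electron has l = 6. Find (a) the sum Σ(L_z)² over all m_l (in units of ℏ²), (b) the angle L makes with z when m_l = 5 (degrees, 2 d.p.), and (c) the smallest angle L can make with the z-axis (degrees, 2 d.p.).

Σ(L_z)² = 182 ℏ²; θ(m_l=5) ≈ 39.51°; θ_min ≈ 22.21°

Σ m_l² = 182, so Σ(L_z)² = 182 ℏ².
For m_l = 5: cos θ = 5/√42, θ ≈ 39.51°.
cos θ_min = 6/√42, so θ_min ≈ 22.21°.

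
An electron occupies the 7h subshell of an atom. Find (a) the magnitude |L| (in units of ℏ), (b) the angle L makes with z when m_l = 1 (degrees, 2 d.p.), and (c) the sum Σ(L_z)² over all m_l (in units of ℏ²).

7h means n = 7, l = 5.
|L| = ℏ√(5·6) = √30 ℏ ≈ 5.477ℏ.
For m_l = 1: cos θ = 1/√30, θ ≈ 79.48°.
Σ m_l² = 110, so Σ(L_z)² = 110 ℏ².

|L| = √30 ℏ ≈ 5.477ℏ; θ(m_l=1) ≈ 79.48°; Σ(L_z)² = 110 ℏ²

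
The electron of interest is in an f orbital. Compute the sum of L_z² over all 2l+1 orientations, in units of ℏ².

For an f orbital, l = 3.
m_l runs from −3 to 3, i.e. {-3, -2, -1, 0, 1, 2, 3}.
Summing m² from −3 to 3: Σ m_l² = 28.

Σ(L_z)² = 28 ℏ²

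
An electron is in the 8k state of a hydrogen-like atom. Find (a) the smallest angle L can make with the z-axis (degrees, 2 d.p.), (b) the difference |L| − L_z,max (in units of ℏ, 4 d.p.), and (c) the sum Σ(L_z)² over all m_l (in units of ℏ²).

θ_min ≈ 20.70°; |L|−L_z,max ≈ 0.4833ℏ; Σ(L_z)² = 280 ℏ²

8k means n = 8, l = 7.
cos θ_min = 7/√56, so θ_min ≈ 20.70°.
|L| − L_z,max = (2√14 − 7)ℏ ≈ 0.4833ℏ.
Σ m_l² = 280, so Σ(L_z)² = 280 ℏ².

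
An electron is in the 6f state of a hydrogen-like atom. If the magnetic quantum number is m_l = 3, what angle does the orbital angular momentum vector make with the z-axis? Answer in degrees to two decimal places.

θ ≈ 30.00°

6f means n = 6, l = 3.
|L| = √(l(l+1)) ℏ = 2√3 ℏ.
L_z = m_l ℏ = 3ℏ.
cos θ = L_z/|L| = 3/√12, so θ ≈ 30.00°.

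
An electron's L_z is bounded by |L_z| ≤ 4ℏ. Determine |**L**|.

The maximum L_z equals lℏ, giving l = 4.
Then |L| = ℏ√(4·5) = 2√5 ℏ.

|L| = 2√5 ℏ ≈ 4.472ℏ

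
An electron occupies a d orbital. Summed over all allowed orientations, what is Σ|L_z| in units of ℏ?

Σ|L_z| = 6 ℏ

A d state has l = 2.
m_l ∈ {-2, -1, 0, 1, 2}.
Σ|m_l| = 2(1+2+…+2) = 6.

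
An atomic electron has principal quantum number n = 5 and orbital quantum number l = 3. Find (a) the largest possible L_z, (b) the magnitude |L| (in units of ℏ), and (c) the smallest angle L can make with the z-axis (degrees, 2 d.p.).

L_z,max = lℏ = 3ℏ.
|L| = ℏ√(3·4) = 2√3 ℏ ≈ 3.464ℏ.
cos θ_min = 3/√12, so θ_min ≈ 30.00°.

L_z,max = 3ℏ; |L| = 2√3 ℏ ≈ 3.464ℏ; θ_min ≈ 30.00°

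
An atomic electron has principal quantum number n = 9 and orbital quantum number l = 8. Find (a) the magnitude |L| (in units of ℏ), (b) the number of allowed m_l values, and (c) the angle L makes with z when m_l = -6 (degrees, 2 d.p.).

|L| = ℏ√(8·9) = 6√2 ℏ ≈ 8.485ℏ.
There are 2l+1 = 17 values of m_l.
For m_l = -6: cos θ = -6/√72, θ ≈ 135.00°.

|L| = 6√2 ℏ ≈ 8.485ℏ; 17 values; θ(m_l=-6) ≈ 135.00°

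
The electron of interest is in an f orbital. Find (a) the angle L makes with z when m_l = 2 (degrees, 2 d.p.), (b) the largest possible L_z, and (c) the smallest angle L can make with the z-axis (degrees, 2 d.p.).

θ(m_l=2) ≈ 54.74°; L_z,max = 3ℏ; θ_min ≈ 30.00°

For an f orbital, l = 3.
For m_l = 2: cos θ = 2/√12, θ ≈ 54.74°.
L_z,max = lℏ = 3ℏ.
cos θ_min = 3/√12, so θ_min ≈ 30.00°.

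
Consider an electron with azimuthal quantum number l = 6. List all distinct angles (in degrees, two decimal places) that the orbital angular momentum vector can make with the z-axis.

|L|² = l(l+1)ℏ² = 42ℏ², so |L| = √42 ℏ.
cos θ = m_l/√42 for each m_l ∈ {-6, -5, -4, -3, -2, -1, 0, 1, 2, 3, 4, 5, 6}.

θ ∈ {22.21°, 39.51°, 51.89°, 62.42°, 72.02°, 81.12°, 90.00°, 98.88°, 107.98°, 117.58°, 128.11°, 140.49°, 157.79°}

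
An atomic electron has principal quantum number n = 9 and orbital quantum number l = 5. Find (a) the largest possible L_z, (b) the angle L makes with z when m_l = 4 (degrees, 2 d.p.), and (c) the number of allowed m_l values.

L_z,max = lℏ = 5ℏ.
For m_l = 4: cos θ = 4/√30, θ ≈ 43.09°.
There are 2l+1 = 11 values of m_l.

L_z,max = 5ℏ; θ(m_l=4) ≈ 43.09°; 11 values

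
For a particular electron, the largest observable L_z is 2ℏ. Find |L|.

Since max m_l = l, l = 2.
|L| = √(l(l+1)) ℏ = √6 ℏ.

|L| = √6 ℏ ≈ 2.449ℏ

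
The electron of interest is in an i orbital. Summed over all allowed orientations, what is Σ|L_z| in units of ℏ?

I corresponds to l = 6.
m_l ∈ {-6, -5, -4, -3, -2, -1, 0, 1, 2, 3, 4, 5, 6}.
Σ|m_l| = 2(1+2+…+6) = 42.

Σ|L_z| = 42 ℏ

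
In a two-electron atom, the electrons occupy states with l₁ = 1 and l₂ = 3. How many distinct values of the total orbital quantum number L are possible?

Angular momentum addition gives L = |l₁ − l₂|, …, l₁ + l₂.
So L can be 2, 3, 4.
That is 3 values.

3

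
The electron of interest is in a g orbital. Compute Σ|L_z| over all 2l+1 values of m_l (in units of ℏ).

A g state has l = 4.
m_l runs from −4 to 4, i.e. {-4, -3, -2, -1, 0, 1, 2, 3, 4}.
Σ|m_l| = 2(1+2+…+4) = 20.

Σ|L_z| = 20 ℏ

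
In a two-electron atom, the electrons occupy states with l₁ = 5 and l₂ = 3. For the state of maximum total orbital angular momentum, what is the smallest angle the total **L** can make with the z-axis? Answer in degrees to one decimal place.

θ_min ≈ 19.5°

Angular momentum addition gives L = |l₁ − l₂|, …, l₁ + l₂.
Allowed values: L = 2, 3, 4, 5, 6, 7, 8.
The maximum is L = 8, with |L_tot| = ℏ√(8·9) = 6√2 ℏ.
The minimum angle with z is arccos(8/√72) ≈ 19.5°.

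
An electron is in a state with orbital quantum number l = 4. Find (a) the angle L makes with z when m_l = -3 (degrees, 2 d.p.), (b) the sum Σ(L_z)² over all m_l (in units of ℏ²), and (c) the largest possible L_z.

For m_l = -3: cos θ = -3/√20, θ ≈ 132.13°.
Σ m_l² = 60, so Σ(L_z)² = 60 ℏ².
L_z,max = lℏ = 4ℏ.

θ(m_l=-3) ≈ 132.13°; Σ(L_z)² = 60 ℏ²; L_z,max = 4ℏ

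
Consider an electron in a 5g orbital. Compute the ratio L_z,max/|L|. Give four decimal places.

For 5g, l = 4.
|L| = 2√5 ℏ ≈ 4.4721ℏ, while L_z,max = lℏ = 4ℏ.
L_z,max/|L| = 4/√20 = 0.8944.

L_z,max/|L| = 0.8944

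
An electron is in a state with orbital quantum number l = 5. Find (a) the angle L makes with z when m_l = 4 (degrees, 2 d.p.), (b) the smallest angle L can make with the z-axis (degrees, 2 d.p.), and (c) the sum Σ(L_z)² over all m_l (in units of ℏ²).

θ(m_l=4) ≈ 43.09°; θ_min ≈ 24.09°; Σ(L_z)² = 110 ℏ²

For m_l = 4: cos θ = 4/√30, θ ≈ 43.09°.
cos θ_min = 5/√30, so θ_min ≈ 24.09°.
Σ m_l² = 110, so Σ(L_z)² = 110 ℏ².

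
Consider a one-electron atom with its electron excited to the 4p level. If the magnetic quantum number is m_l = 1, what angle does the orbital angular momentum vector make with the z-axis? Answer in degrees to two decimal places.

θ ≈ 45.00°

The 4p level has l = 1.
|L| = ℏ√(l(l+1)) = √2 ℏ.
L_z = m_l ℏ = 1ℏ.
cos θ = L_z/|L| = 1/√2, so θ ≈ 45.00°.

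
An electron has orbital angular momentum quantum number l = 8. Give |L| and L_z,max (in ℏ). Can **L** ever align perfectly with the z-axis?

|L| = 6√2 ℏ ≈ 8.4853ℏ, while L_z,max = lℏ = 8ℏ.
Since |L| > L_z,max, the vector can never point exactly along z; the closest it comes is θ_min = arccos(8/√72) ≈ 19.5°.

No: L_z,max = 8ℏ < |L| = 6√2 ℏ ≈ 8.485ℏ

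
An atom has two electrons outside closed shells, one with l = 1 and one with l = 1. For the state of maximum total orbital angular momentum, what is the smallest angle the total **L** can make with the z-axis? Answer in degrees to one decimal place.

θ_min ≈ 35.3°

Angular momentum addition gives L = |l₁ − l₂|, …, l₁ + l₂.
So L can be 0, 1, 2.
The maximum is L = 2, with |L_tot| = ℏ√(2·3) = √6 ℏ.
The minimum angle with z is arccos(2/√6) ≈ 35.3°.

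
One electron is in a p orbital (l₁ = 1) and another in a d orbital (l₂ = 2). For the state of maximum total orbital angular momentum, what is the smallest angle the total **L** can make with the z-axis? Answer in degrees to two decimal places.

θ_min ≈ 30.00°

L runs from |1 − 2| = 1 to 1 + 2 = 3.
Allowed values: L = 1, 2, 3.
The maximum is L = 3, with |L_tot| = ℏ√(3·4) = 2√3 ℏ.
The minimum angle with z is arccos(3/√12) ≈ 30.00°.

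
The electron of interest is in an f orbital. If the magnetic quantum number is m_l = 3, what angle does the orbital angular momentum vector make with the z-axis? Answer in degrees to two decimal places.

θ ≈ 30.00°

For an f orbital, l = 3.
|L| = ℏ√(l(l+1)) = 2√3 ℏ.
L_z = m_l ℏ = 3ℏ.
cos θ = L_z/|L| = 3/√12, so θ ≈ 30.00°.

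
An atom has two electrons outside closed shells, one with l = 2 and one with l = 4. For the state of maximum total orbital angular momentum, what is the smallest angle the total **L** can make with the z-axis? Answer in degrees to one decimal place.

θ_min ≈ 22.2°

The total orbital quantum number L ranges from |l₁ − l₂| to l₁ + l₂ in integer steps.
Allowed values: L = 2, 3, 4, 5, 6.
The maximum is L = 6, with |L_tot| = ℏ√(6·7) = √42 ℏ.
The minimum angle with z is arccos(6/√42) ≈ 22.2°.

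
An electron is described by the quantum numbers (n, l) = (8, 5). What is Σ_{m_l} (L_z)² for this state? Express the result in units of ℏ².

Σ(L_z)² = 110 ℏ²

The allowed m_l values are -5, -4, -3, -2, -1, 0, 1, 2, 3, 4, 5.
Σ m_l² = 2·(1 + 4 + 9 + 16 + 25) = 110.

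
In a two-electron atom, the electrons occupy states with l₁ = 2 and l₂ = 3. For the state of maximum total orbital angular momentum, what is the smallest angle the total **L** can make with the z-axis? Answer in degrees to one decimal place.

L runs from |2 − 3| = 1 to 2 + 3 = 5.
Allowed values: L = 1, 2, 3, 4, 5.
The maximum is L = 5, with |L_tot| = ℏ√(5·6) = √30 ℏ.
The minimum angle with z is arccos(5/√30) ≈ 24.1°.

θ_min ≈ 24.1°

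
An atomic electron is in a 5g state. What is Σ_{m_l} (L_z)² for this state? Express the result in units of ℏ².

Σ(L_z)² = 60 ℏ²

For 5g, l = 4.
The allowed m_l values are -4, -3, -2, -1, 0, 1, 2, 3, 4.
Summing m² from −4 to 4: Σ m_l² = 60.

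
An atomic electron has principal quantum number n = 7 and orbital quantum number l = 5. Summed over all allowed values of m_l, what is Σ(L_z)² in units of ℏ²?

Σ(L_z)² = 110 ℏ²

The allowed m_l values are -5, -4, -3, -2, -1, 0, 1, 2, 3, 4, 5.
Σ m_l² = l(l+1)(2l+1)/3 = 5·6·11/3 = 110.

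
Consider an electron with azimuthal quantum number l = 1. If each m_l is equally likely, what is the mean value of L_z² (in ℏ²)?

⟨L_z²⟩ = 0.6667 ℏ²

m_l runs from −1 to 1, i.e. {-1, 0, 1}.
Average of L_z² over 3 states: 2/3 ℏ² = 0.6667 ℏ².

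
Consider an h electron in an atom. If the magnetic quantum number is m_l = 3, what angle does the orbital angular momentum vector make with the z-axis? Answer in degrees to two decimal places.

An h state has l = 5.
|L| = √(l(l+1)) ℏ = √30 ℏ.
L_z = m_l ℏ = 3ℏ.
cos θ = L_z/|L| = 3/√30, so θ ≈ 56.79°.

θ ≈ 56.79°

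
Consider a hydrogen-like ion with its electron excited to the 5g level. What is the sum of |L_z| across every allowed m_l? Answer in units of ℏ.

Σ|L_z| = 20 ℏ

The 5g level has l = 4.
The allowed m_l values are -4, -3, -2, -1, 0, 1, 2, 3, 4.
Σ|m_l| = 2·4(4+1)/2 = 20.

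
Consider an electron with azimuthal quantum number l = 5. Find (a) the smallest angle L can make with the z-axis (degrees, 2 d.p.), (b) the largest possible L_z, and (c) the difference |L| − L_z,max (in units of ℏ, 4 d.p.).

cos θ_min = 5/√30, so θ_min ≈ 24.09°.
L_z,max = lℏ = 5ℏ.
|L| − L_z,max = (√30 − 5)ℏ ≈ 0.4772ℏ.

θ_min ≈ 24.09°; L_z,max = 5ℏ; |L|−L_z,max ≈ 0.4772ℏ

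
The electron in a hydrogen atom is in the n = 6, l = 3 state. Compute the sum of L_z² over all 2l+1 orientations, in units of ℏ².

The allowed m_l values are -3, -2, -1, 0, 1, 2, 3.
Σ m_l² = 2·(1 + 4 + 9) = 28.

Σ(L_z)² = 28 ℏ²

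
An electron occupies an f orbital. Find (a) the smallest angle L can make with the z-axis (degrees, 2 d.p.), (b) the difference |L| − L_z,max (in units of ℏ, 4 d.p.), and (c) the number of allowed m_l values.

θ_min ≈ 30.00°; |L|−L_z,max ≈ 0.4641ℏ; 7 values

The letter f corresponds to l = 3.
cos θ_min = 3/√12, so θ_min ≈ 30.00°.
|L| − L_z,max = (2√3 − 3)ℏ ≈ 0.4641ℏ.
There are 2l+1 = 7 values of m_l.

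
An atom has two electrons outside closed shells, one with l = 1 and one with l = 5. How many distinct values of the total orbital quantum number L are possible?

By the triangle rule, |l₁ − l₂| ≤ L ≤ l₁ + l₂.
So L can be 4, 5, 6.
That is 3 values.

3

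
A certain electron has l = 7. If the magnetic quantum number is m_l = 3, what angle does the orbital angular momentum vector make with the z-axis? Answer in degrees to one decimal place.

θ ≈ 66.4°

|L| = √(l(l+1)) ℏ = 2√14 ℏ.
L_z = m_l ℏ = 3ℏ.
cos θ = L_z/|L| = 3/√56, so θ ≈ 66.4°.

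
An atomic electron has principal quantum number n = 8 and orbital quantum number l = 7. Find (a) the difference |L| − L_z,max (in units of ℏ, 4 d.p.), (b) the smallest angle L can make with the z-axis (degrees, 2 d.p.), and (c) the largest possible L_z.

|L|−L_z,max ≈ 0.4833ℏ; θ_min ≈ 20.70°; L_z,max = 7ℏ

|L| − L_z,max = (2√14 − 7)ℏ ≈ 0.4833ℏ.
cos θ_min = 7/√56, so θ_min ≈ 20.70°.
L_z,max = lℏ = 7ℏ.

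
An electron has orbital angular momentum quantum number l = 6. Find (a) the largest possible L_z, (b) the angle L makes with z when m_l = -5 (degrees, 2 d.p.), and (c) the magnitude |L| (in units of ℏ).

L_z,max = lℏ = 6ℏ.
For m_l = -5: cos θ = -5/√42, θ ≈ 140.49°.
|L| = ℏ√(6·7) = √42 ℏ ≈ 6.481ℏ.

L_z,max = 6ℏ; θ(m_l=-5) ≈ 140.49°; |L| = √42 ℏ ≈ 6.481ℏ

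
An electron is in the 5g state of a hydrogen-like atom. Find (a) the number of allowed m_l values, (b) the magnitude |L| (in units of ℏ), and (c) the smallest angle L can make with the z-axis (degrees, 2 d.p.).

5g means n = 5, l = 4.
There are 2l+1 = 9 values of m_l.
|L| = ℏ√(4·5) = 2√5 ℏ ≈ 4.472ℏ.
cos θ_min = 4/√20, so θ_min ≈ 26.57°.

9 values; |L| = 2√5 ℏ ≈ 4.472ℏ; θ_min ≈ 26.57°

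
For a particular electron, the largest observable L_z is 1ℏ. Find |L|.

L_z,max = lℏ, so l = 1.
Then |L| = ℏ√(1·2) = √2 ℏ.

|L| = √2 ℏ ≈ 1.414ℏ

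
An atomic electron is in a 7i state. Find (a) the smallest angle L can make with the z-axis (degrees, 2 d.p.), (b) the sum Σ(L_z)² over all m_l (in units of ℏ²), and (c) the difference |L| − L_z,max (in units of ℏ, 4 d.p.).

7i means n = 7, l = 6.
cos θ_min = 6/√42, so θ_min ≈ 22.21°.
Σ m_l² = 182, so Σ(L_z)² = 182 ℏ².
|L| − L_z,max = (√42 − 6)ℏ ≈ 0.4807ℏ.

θ_min ≈ 22.21°; Σ(L_z)² = 182 ℏ²; |L|−L_z,max ≈ 0.4807ℏ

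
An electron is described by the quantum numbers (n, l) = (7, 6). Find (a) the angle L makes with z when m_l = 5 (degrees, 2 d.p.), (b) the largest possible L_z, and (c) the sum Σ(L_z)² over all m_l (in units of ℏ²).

For m_l = 5: cos θ = 5/√42, θ ≈ 39.51°.
L_z,max = lℏ = 6ℏ.
Σ m_l² = 182, so Σ(L_z)² = 182 ℏ².

θ(m_l=5) ≈ 39.51°; L_z,max = 6ℏ; Σ(L_z)² = 182 ℏ²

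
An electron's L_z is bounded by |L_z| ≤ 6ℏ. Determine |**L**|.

|L| = √42 ℏ ≈ 6.481ℏ

Since max m_l = l, l = 6.
Then |L| = ℏ√(6·7) = √42 ℏ.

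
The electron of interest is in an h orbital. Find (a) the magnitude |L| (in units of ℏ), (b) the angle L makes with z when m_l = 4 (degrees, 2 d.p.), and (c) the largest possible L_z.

|L| = √30 ℏ ≈ 5.477ℏ; θ(m_l=4) ≈ 43.09°; L_z,max = 5ℏ

H corresponds to l = 5.
|L| = ℏ√(5·6) = √30 ℏ ≈ 5.477ℏ.
For m_l = 4: cos θ = 4/√30, θ ≈ 43.09°.
L_z,max = lℏ = 5ℏ.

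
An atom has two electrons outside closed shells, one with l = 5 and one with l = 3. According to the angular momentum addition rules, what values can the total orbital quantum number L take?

The total orbital quantum number L ranges from |l₁ − l₂| to l₁ + l₂ in integer steps.
Allowed values: L = 2, 3, 4, 5, 6, 7, 8.

L = 2, 3, 4, 5, 6, 7, 8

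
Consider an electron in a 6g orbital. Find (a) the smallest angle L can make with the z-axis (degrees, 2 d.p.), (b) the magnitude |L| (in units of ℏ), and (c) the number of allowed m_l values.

6g means n = 6, l = 4.
cos θ_min = 4/√20, so θ_min ≈ 26.57°.
|L| = ℏ√(4·5) = 2√5 ℏ ≈ 4.472ℏ.
There are 2l+1 = 9 values of m_l.

θ_min ≈ 26.57°; |L| = 2√5 ℏ ≈ 4.472ℏ; 9 values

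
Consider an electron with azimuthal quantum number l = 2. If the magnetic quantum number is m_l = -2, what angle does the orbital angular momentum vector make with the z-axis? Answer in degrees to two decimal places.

|L|² = l(l+1)ℏ² = 6ℏ², so |L| = √6 ℏ.
L_z = m_l ℏ = −2ℏ.
cos θ = L_z/|L| = -2/√6, so θ ≈ 144.74°.

θ ≈ 144.74°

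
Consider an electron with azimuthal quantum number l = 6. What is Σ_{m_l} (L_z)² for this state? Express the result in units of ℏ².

m_l runs from −6 to 6, i.e. {-6, -5, -4, -3, -2, -1, 0, 1, 2, 3, 4, 5, 6}.
Σ m_l² = l(l+1)(2l+1)/3 = 6·7·13/3 = 182.

Σ(L_z)² = 182 ℏ²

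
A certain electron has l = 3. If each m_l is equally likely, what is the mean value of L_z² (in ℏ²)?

⟨L_z²⟩ = 4 ℏ²

m_l ∈ {-3, -2, -1, 0, 1, 2, 3}.
Average of L_z² over 7 states: 28/7 ℏ² = 4 ℏ².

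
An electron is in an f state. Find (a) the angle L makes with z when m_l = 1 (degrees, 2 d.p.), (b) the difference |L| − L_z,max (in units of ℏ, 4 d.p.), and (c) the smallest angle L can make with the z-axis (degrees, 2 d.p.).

θ(m_l=1) ≈ 73.22°; |L|−L_z,max ≈ 0.4641ℏ; θ_min ≈ 30.00°

An f state has l = 3.
For m_l = 1: cos θ = 1/√12, θ ≈ 73.22°.
|L| − L_z,max = (2√3 − 3)ℏ ≈ 0.4641ℏ.
cos θ_min = 3/√12, so θ_min ≈ 30.00°.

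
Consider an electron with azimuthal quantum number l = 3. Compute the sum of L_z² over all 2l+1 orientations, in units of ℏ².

The allowed m_l values are -3, -2, -1, 0, 1, 2, 3.
Σ m_l² = l(l+1)(2l+1)/3 = 3·4·7/3 = 28.

Σ(L_z)² = 28 ℏ²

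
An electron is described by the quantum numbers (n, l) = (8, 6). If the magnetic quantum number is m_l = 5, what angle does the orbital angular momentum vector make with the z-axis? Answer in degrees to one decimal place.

θ ≈ 39.5°

|L| = ℏ√(l(l+1)) = √42 ℏ.
L_z = m_l ℏ = 5ℏ.
cos θ = L_z/|L| = 5/√42, so θ ≈ 39.5°.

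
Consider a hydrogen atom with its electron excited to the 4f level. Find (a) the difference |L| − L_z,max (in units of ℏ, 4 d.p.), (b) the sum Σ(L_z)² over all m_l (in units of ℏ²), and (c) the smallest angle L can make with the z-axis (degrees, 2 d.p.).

|L|−L_z,max ≈ 0.4641ℏ; Σ(L_z)² = 28 ℏ²; θ_min ≈ 30.00°

The 4f level has l = 3.
|L| − L_z,max = (2√3 − 3)ℏ ≈ 0.4641ℏ.
Σ m_l² = 28, so Σ(L_z)² = 28 ℏ².
cos θ_min = 3/√12, so θ_min ≈ 30.00°.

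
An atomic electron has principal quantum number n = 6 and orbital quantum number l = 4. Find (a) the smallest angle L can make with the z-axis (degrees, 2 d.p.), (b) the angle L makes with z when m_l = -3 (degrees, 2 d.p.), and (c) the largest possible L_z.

θ_min ≈ 26.57°; θ(m_l=-3) ≈ 132.13°; L_z,max = 4ℏ

cos θ_min = 4/√20, so θ_min ≈ 26.57°.
For m_l = -3: cos θ = -3/√20, θ ≈ 132.13°.
L_z,max = lℏ = 4ℏ.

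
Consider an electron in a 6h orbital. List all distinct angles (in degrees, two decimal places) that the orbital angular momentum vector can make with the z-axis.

6h means n = 6, l = 5.
|L|² = l(l+1)ℏ² = 30ℏ², so |L| = √30 ℏ.
cos θ = m_l/√30 for each m_l ∈ {-5, -4, -3, -2, -1, 0, 1, 2, 3, 4, 5}.

θ ∈ {24.09°, 43.09°, 56.79°, 68.58°, 79.48°, 90.00°, 100.52°, 111.42°, 123.21°, 136.91°, 155.91°}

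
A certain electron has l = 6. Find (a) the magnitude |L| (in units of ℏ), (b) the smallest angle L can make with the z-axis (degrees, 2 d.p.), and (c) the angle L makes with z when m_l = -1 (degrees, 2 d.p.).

|L| = √42 ℏ ≈ 6.481ℏ; θ_min ≈ 22.21°; θ(m_l=-1) ≈ 98.88°

|L| = ℏ√(6·7) = √42 ℏ ≈ 6.481ℏ.
cos θ_min = 6/√42, so θ_min ≈ 22.21°.
For m_l = -1: cos θ = -1/√42, θ ≈ 98.88°.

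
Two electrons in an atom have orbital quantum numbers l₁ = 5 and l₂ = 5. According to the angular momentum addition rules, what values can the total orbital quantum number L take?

L = 0, 1, 2, 3, 4, 5, 6, 7, 8, 9, 10

By the triangle rule, |l₁ − l₂| ≤ L ≤ l₁ + l₂.
L ∈ {0, 1, 2, 3, 4, 5, 6, 7, 8, 9, 10}.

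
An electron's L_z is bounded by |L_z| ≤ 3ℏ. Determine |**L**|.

The maximum L_z equals lℏ, giving l = 3.
|L| = ℏ√(l(l+1)) = 2√3 ℏ.

|L| = 2√3 ℏ ≈ 3.464ℏ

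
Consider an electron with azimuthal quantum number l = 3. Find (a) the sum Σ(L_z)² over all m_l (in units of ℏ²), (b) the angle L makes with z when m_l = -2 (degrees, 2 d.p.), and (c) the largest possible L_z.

Σ(L_z)² = 28 ℏ²; θ(m_l=-2) ≈ 125.26°; L_z,max = 3ℏ

Σ m_l² = 28, so Σ(L_z)² = 28 ℏ².
For m_l = -2: cos θ = -2/√12, θ ≈ 125.26°.
L_z,max = lℏ = 3ℏ.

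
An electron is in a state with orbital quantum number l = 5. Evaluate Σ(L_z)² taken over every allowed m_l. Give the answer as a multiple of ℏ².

The allowed m_l values are -5, -4, -3, -2, -1, 0, 1, 2, 3, 4, 5.
Summing m² from −5 to 5: Σ m_l² = 110.

Σ(L_z)² = 110 ℏ²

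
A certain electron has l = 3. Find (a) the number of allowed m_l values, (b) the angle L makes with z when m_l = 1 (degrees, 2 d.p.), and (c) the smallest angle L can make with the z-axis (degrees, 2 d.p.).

7 values; θ(m_l=1) ≈ 73.22°; θ_min ≈ 30.00°

There are 2l+1 = 7 values of m_l.
For m_l = 1: cos θ = 1/√12, θ ≈ 73.22°.
cos θ_min = 3/√12, so θ_min ≈ 30.00°.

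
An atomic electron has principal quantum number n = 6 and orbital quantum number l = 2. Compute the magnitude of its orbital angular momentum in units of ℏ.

|L| = ℏ√(l(l+1)) = ℏ√(2·3) = √6 ℏ

|L| = √6 ℏ ≈ 2.449ℏ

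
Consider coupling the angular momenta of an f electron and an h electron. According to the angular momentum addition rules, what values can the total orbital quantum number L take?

The total orbital quantum number L ranges from |l₁ − l₂| to l₁ + l₂ in integer steps.
So L can be 2, 3, 4, 5, 6, 7, 8.

L = 2, 3, 4, 5, 6, 7, 8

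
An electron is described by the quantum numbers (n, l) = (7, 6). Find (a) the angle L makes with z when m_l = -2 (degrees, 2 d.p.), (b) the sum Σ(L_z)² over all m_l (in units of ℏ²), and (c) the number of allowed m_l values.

θ(m_l=-2) ≈ 107.98°; Σ(L_z)² = 182 ℏ²; 13 values

For m_l = -2: cos θ = -2/√42, θ ≈ 107.98°.
Σ m_l² = 182, so Σ(L_z)² = 182 ℏ².
There are 2l+1 = 13 values of m_l.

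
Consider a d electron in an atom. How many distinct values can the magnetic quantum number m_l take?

For a d orbital, l = 2.
The number of m_l values is 2l + 1 = 2·2 + 1 = 5.

5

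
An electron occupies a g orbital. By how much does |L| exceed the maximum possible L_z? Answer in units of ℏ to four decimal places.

The letter g corresponds to l = 4.
|L| = 2√5 ℏ ≈ 4.4721ℏ, while L_z,max = lℏ = 4ℏ.
The difference is (2√5 − 4)ℏ ≈ 0.4721ℏ.

|L| − L_z,max ≈ 0.4721ℏ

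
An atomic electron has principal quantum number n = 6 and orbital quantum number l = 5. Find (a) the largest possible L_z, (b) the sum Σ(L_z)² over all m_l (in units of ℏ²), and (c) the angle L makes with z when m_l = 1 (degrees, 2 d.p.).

L_z,max = 5ℏ; Σ(L_z)² = 110 ℏ²; θ(m_l=1) ≈ 79.48°

L_z,max = lℏ = 5ℏ.
Σ m_l² = 110, so Σ(L_z)² = 110 ℏ².
For m_l = 1: cos θ = 1/√30, θ ≈ 79.48°.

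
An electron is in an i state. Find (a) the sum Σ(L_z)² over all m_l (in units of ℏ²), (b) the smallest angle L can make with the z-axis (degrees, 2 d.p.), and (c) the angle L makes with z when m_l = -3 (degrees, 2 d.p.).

The letter i corresponds to l = 6.
Σ m_l² = 182, so Σ(L_z)² = 182 ℏ².
cos θ_min = 6/√42, so θ_min ≈ 22.21°.
For m_l = -3: cos θ = -3/√42, θ ≈ 117.58°.

Σ(L_z)² = 182 ℏ²; θ_min ≈ 22.21°; θ(m_l=-3) ≈ 117.58°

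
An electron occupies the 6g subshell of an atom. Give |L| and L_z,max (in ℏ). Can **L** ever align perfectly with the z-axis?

6g means n = 6, l = 4.
|L| = 2√5 ℏ ≈ 4.4721ℏ, while L_z,max = lℏ = 4ℏ.
Since |L| > L_z,max, the vector can never point exactly along z; the closest it comes is θ_min = arccos(4/√20) ≈ 26.6°.

No: L_z,max = 4ℏ < |L| = 2√5 ℏ ≈ 4.472ℏ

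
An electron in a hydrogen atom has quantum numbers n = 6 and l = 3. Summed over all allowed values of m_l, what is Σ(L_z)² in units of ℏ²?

m_l runs from −3 to 3, i.e. {-3, -2, -1, 0, 1, 2, 3}.
Σ m_l² = 2·(1 + 4 + 9) = 28.

Σ(L_z)² = 28 ℏ²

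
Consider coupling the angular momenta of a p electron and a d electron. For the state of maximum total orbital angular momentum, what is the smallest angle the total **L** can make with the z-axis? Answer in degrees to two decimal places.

L runs from |1 − 2| = 1 to 1 + 2 = 3.
So L can be 1, 2, 3.
The maximum is L = 3, with |L_tot| = ℏ√(3·4) = 2√3 ℏ.
The minimum angle with z is arccos(3/√12) ≈ 30.00°.

θ_min ≈ 30.00°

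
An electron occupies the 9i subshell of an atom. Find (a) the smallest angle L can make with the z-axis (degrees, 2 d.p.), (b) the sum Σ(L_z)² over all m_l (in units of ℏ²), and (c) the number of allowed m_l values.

The 9i subshell has l = 6.
cos θ_min = 6/√42, so θ_min ≈ 22.21°.
Σ m_l² = 182, so Σ(L_z)² = 182 ℏ².
There are 2l+1 = 13 values of m_l.

θ_min ≈ 22.21°; Σ(L_z)² = 182 ℏ²; 13 values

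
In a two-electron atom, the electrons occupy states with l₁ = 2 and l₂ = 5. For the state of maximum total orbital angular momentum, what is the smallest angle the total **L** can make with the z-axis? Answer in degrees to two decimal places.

θ_min ≈ 20.70°

The total orbital quantum number L ranges from |l₁ − l₂| to l₁ + l₂ in integer steps.
So L can be 3, 4, 5, 6, 7.
The maximum is L = 7, with |L_tot| = ℏ√(7·8) = 2√14 ℏ.
The minimum angle with z is arccos(7/√56) ≈ 20.70°.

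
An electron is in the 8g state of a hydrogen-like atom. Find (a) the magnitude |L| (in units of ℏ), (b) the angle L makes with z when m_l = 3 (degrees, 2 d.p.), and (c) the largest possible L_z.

The 8g subshell has l = 4.
|L| = ℏ√(4·5) = 2√5 ℏ ≈ 4.472ℏ.
For m_l = 3: cos θ = 3/√20, θ ≈ 47.87°.
L_z,max = lℏ = 4ℏ.

|L| = 2√5 ℏ ≈ 4.472ℏ; θ(m_l=3) ≈ 47.87°; L_z,max = 4ℏ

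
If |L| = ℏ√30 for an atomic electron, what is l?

l = 5

Since |L|² = l(l+1)ℏ², l(l+1) = 30.
The positive root is l = 5.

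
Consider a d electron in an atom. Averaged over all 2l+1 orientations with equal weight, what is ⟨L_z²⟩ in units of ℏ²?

⟨L_z²⟩ = 2 ℏ²

The letter d corresponds to l = 2.
The allowed m_l values are -2, -1, 0, 1, 2.
⟨L_z²⟩ = ℏ²·(Σ m_l²)/(2l+1) = ℏ²·10/5 = 2ℏ².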